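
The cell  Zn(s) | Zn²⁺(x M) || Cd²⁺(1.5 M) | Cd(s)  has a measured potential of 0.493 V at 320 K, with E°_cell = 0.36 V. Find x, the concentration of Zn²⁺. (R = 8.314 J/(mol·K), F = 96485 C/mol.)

9.7 × 10^-5 M

From the Nernst equation, ln Q = nF(E° − E)/RT = 2×96485×(0.36 − 0.493)/(8.314×320) = -9.647, so Q = 6.46 × 10^-5.
With Q = [Zn²⁺]/[Cd²⁺] and the known concentrations, [Zn²⁺] in the numerator gives [Zn²⁺] = 9.7 × 10^-5 M.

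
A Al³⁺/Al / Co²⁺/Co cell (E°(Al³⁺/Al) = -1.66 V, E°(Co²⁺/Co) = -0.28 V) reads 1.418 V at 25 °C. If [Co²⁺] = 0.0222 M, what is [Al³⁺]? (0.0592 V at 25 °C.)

3.9 × 10^-5 M

From the Nernst equation, log Q = n(E° − E)/0.0592 = 6(1.38 − 1.418)/0.0592 = -3.851, so Q = 1.41 × 10^-4.
With Q = [Al³⁺]^2/[Co²⁺]^3 and the known concentrations, [Al³⁺]^2 in the numerator gives [Al³⁺] = 3.9 × 10^-5 M.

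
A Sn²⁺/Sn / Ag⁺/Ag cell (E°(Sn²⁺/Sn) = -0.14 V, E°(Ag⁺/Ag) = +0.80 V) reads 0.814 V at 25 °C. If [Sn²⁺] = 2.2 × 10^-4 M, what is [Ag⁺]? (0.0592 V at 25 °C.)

From the Nernst equation, log Q = n(E° − E)/0.0592 = 2(0.94 − 0.814)/0.0592 = 4.257, so Q = 1.81 × 10^4.
With Q = [Sn²⁺]/[Ag⁺]^2 and the known concentrations, [Ag⁺]^2 in the denominator gives [Ag⁺] = 1.1 × 10^-4 M.

1.1 × 10^-4 M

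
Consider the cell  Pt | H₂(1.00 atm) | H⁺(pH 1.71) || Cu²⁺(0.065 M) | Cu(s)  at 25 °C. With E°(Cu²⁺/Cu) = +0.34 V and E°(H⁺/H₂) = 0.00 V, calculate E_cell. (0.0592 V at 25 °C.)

0.41 V

The Cu²⁺/Cu couple is the cathode, so E°_cell = 0.34 V; n = 2.
[H⁺] = 10^(−1.71) = 0.019 M, and Q = [H⁺]^2 / ([Cu²⁺]·P(H₂)) = 0.00585.
E = E° − (0.0592/2) log Q = 0.34 − (0.0592/2)(-2.233) = 0.406 V.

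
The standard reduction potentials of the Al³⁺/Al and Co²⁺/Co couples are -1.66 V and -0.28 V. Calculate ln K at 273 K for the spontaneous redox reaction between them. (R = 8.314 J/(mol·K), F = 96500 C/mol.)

ln K = 352.0

E°_cell = -0.28 − (-1.66) = 1.38 V, with n = 6 electrons transferred.
At equilibrium E = 0, so the Nernst equation gives ln K = nFE°/RT = (6)(96500)(1.38)/((8.314)(273)) = 352.03.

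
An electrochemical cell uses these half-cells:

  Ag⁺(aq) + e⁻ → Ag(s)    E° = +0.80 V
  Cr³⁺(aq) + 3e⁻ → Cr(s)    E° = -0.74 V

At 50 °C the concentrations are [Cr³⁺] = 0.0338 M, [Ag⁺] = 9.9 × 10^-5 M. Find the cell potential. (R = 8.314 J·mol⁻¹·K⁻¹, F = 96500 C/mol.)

1.31 V

The Ag⁺/Ag couple has the higher reduction potential and acts as the cathode, so E°_cell = +0.80 − (-0.74) = 1.54 V.
Balancing electrons gives n = 3; the reaction quotient is Q = [Cr³⁺]/[Ag⁺]^3 = 3.48 × 10^10.
E = E° − (RT/nF) ln Q = 1.54 − (8.314×323)/(3×96500) × (24.274) = 1.540 − 0.225 = 1.315 V.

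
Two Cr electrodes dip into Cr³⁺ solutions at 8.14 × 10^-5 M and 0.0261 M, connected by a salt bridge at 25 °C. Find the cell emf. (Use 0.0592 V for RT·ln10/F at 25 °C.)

Both half-cells are Cr³⁺/Cr, so E°_cell = 0. The concentrated side is the cathode; the cell reaction moves Cr³⁺ from high to low concentration with n = 3.
Q = [Cr³⁺]_dilute/[Cr³⁺]_conc = 8.14 × 10^-5/0.0261 = 0.00312.
E = 0 − (0.0592/3) log Q = −(0.0592/3)(-2.506) = 0.0495 V.

0.049 V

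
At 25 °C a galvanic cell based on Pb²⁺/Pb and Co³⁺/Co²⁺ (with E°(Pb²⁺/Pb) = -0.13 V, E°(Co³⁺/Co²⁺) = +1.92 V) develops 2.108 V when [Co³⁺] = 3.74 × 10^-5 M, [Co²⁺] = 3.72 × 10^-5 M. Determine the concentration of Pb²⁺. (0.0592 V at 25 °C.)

0.011 M

From the Nernst equation, log Q = n(E° − E)/0.0592 = 2(2.05 − 2.108)/0.0592 = -1.959, so Q = 0.0110.
With Q = [Pb²⁺]·[Co²⁺]^2/[Co³⁺]^2 and the known concentrations, [Pb²⁺] in the numerator gives [Pb²⁺] = 0.011 M.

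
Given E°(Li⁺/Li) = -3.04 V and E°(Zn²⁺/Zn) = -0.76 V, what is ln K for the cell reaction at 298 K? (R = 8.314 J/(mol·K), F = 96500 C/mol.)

ln K = 177.6

E°_cell = -0.76 − (-3.04) = 2.28 V, with n = 2 electrons transferred.
At equilibrium E = 0, so the Nernst equation gives ln K = nFE°/RT = (2)(96500)(2.28)/((8.314)(298)) = 177.61.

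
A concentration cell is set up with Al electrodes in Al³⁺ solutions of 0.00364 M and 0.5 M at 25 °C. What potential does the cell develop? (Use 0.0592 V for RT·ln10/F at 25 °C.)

Both half-cells are Al³⁺/Al, so E°_cell = 0. The concentrated side is the cathode; the cell reaction moves Al³⁺ from high to low concentration with n = 3.
Q = [Al³⁺]_dilute/[Al³⁺]_conc = 0.00364/0.5 = 0.00728.
E = 0 − (0.0592/3) log Q = −(0.0592/3)(-2.138) = 0.0422 V.

0.042 V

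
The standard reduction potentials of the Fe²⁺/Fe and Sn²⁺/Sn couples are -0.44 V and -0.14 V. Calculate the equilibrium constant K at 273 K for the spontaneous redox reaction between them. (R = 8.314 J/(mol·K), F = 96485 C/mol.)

1.2 × 10^11

E°_cell = -0.14 − (-0.44) = 0.30 V, with n = 2 electrons transferred.
At equilibrium E = 0, so the Nernst equation gives ln K = nFE°/RT = (2)(96485)(0.30)/((8.314)(273)) = 25.51.
K = e^25.51 = 1.2 × 10^11.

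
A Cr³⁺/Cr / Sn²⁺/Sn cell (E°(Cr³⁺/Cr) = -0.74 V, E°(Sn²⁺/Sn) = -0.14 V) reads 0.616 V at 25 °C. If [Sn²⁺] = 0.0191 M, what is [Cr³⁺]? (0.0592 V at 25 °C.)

4.1 × 10^-4 M

From the Nernst equation, log Q = n(E° − E)/0.0592 = 6(0.60 − 0.616)/0.0592 = -1.622, so Q = 0.0239.
With Q = [Cr³⁺]^2/[Sn²⁺]^3 and the known concentrations, [Cr³⁺]^2 in the numerator gives [Cr³⁺] = 4.1 × 10^-4 M.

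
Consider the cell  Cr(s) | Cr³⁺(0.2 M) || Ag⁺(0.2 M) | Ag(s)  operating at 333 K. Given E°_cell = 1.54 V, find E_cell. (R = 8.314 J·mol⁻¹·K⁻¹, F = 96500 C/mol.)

Balancing electrons gives n = 3; the reaction quotient is Q = [Cr³⁺]/[Ag⁺]^3 = 25.0.
E = E° − (RT/nF) ln Q = 1.54 − (8.314×333)/(3×96500) × (3.219) = 1.540 − 0.031 = 1.509 V.

1.51 V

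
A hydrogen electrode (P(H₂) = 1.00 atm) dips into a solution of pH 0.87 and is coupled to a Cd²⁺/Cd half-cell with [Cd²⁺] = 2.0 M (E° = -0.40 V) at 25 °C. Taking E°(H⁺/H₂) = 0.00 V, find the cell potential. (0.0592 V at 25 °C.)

The hydrogen couple is the cathode, so E°_cell = 0.40 V; n = 2.
[H⁺] = 10^(−0.87) = 0.13 M, and Q = [Cd²⁺]·P(H₂) / [H⁺]^2 = 110.
E = E° − (0.0592/2) log Q = 0.40 − (0.0592/2)(2.041) = 0.340 V.

0.34 V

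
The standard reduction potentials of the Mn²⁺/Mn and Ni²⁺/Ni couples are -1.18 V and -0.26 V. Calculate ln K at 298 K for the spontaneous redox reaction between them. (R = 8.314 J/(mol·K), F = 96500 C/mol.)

ln K = 71.7

E°_cell = -0.26 − (-1.18) = 0.92 V, with n = 2 electrons transferred.
At equilibrium E = 0, so the Nernst equation gives ln K = nFE°/RT = (2)(96500)(0.92)/((8.314)(298)) = 71.67.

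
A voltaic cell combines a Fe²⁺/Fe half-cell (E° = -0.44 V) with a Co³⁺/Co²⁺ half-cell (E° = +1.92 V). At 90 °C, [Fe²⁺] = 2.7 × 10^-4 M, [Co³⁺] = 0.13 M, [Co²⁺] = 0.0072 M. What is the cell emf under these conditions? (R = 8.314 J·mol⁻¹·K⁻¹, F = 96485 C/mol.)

2.58 V

The Co³⁺/Co²⁺ couple has the higher reduction potential and acts as the cathode, so E°_cell = +1.92 − (-0.44) = 2.36 V.
Balancing electrons gives n = 2; the reaction quotient is Q = [Fe²⁺]·[Co²⁺]^2/[Co³⁺]^2 = 8.28 × 10^-7.
E = E° − (RT/nF) ln Q = 2.36 − (8.314×363)/(2×96485) × (-14.004) = 2.360 + 0.219 = 2.579 V.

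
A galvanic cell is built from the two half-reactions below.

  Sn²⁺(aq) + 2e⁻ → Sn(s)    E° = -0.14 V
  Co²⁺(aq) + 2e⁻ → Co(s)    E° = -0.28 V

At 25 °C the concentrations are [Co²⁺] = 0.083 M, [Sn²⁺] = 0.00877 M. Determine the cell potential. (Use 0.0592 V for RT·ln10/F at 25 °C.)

The Sn²⁺/Sn couple has the higher reduction potential and acts as the cathode, so E°_cell = -0.14 − (-0.28) = 0.14 V.
Balancing electrons gives n = 2; the reaction quotient is Q = [Co²⁺]/[Sn²⁺] = 9.46.
At 25 °C, E = E° − (0.0592/n) log Q = 0.14 − (0.0592/2)(0.976) = 0.140 − 0.029 = 0.111 V.

0.111 V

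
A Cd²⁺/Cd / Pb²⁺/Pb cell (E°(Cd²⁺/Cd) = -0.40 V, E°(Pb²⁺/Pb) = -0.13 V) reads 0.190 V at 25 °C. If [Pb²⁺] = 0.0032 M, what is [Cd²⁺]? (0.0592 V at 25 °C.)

From the Nernst equation, log Q = n(E° − E)/0.0592 = 2(0.27 − 0.190)/0.0592 = 2.703, so Q = 504.
With Q = [Cd²⁺]/[Pb²⁺] and the known concentrations, [Cd²⁺] in the numerator gives [Cd²⁺] = 1.6 M.

1.6 M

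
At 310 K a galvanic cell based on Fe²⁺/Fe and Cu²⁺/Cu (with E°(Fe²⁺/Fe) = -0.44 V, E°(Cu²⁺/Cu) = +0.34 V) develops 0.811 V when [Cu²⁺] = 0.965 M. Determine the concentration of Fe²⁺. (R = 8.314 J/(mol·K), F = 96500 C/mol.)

0.095 M

From the Nernst equation, ln Q = nF(E° − E)/RT = 2×96500×(0.78 − 0.811)/(8.314×310) = -2.321, so Q = 0.0981.
With Q = [Fe²⁺]/[Cu²⁺] and the known concentrations, [Fe²⁺] in the numerator gives [Fe²⁺] = 0.095 M.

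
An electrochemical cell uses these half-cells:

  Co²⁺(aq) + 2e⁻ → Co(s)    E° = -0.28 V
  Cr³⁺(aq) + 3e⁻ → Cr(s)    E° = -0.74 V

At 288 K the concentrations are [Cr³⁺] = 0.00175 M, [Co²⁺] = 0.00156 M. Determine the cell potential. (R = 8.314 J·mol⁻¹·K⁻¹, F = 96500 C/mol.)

The Co²⁺/Co couple has the higher reduction potential and acts as the cathode, so E°_cell = -0.28 − (-0.74) = 0.46 V.
Balancing electrons gives n = 6; the reaction quotient is Q = [Cr³⁺]^2/[Co²⁺]^3 = 807.
E = E° − (RT/nF) ln Q = 0.46 − (8.314×288)/(6×96500) × (6.693) = 0.460 − 0.028 = 0.432 V.

0.432 V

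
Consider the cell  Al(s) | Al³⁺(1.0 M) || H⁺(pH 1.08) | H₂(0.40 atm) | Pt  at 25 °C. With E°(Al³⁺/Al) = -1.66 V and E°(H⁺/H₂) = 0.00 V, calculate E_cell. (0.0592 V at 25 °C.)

1.61 V

The hydrogen couple is the cathode, so E°_cell = 1.66 V; n = 6.
[H⁺] = 10^(−1.08) = 0.083 M, and Q = [Al³⁺]^2·P(H₂)^3 / [H⁺]^6 = 1.93 × 10^5.
E = E° − (0.0592/6) log Q = 1.66 − (0.0592/6)(5.286) = 1.608 V.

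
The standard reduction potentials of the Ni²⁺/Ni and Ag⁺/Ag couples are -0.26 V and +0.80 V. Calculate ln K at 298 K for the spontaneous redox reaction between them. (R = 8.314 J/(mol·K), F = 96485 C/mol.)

ln K = 82.6

E°_cell = +0.80 − (-0.26) = 1.06 V, with n = 2 electrons transferred.
At equilibrium E = 0, so the Nernst equation gives ln K = nFE°/RT = (2)(96485)(1.06)/((8.314)(298)) = 82.56.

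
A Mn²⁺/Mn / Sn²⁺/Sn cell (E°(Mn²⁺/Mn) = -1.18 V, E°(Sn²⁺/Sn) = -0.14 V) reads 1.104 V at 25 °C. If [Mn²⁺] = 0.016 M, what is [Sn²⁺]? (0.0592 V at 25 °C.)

2.3 M

From the Nernst equation, log Q = n(E° − E)/0.0592 = 2(1.04 − 1.104)/0.0592 = -2.162, so Q = 0.00688.
With Q = [Mn²⁺]/[Sn²⁺] and the known concentrations, [Sn²⁺] in the denominator gives [Sn²⁺] = 2.3 M.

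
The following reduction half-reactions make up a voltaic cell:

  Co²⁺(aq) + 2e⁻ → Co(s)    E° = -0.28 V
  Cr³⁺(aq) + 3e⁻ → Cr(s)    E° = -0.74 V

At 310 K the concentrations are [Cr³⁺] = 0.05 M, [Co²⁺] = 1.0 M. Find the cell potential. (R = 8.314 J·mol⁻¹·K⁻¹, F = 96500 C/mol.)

The Co²⁺/Co couple has the higher reduction potential and acts as the cathode, so E°_cell = -0.28 − (-0.74) = 0.46 V.
Balancing electrons gives n = 6; the reaction quotient is Q = [Cr³⁺]^2/[Co²⁺]^3 = 0.00250.
E = E° − (RT/nF) ln Q = 0.46 − (8.314×310)/(6×96500) × (-5.991) = 0.460 + 0.027 = 0.487 V.

0.487 V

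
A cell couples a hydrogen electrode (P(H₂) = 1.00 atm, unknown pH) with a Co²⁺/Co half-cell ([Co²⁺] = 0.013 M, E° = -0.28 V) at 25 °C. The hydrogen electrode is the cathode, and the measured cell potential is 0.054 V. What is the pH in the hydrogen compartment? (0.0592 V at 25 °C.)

pH = 4.76

E°_cell = 0.28 V and n = 2.
log Q = n(E° − E)/0.0592 = 2×(0.28 − 0.054)/0.0592 = 7.635.
With Q = [Co²⁺]·P(H₂) / [H⁺]^2, solving for [H⁺] gives log[H⁺] = -4.761, so pH = 4.76.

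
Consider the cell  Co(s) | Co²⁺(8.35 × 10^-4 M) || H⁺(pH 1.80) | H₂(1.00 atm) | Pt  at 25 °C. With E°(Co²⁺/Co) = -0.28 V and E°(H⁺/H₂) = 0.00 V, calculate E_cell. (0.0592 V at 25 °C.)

The hydrogen couple is the cathode, so E°_cell = 0.28 V; n = 2.
[H⁺] = 10^(−1.80) = 0.016 M, and Q = [Co²⁺]·P(H₂) / [H⁺]^2 = 3.32.
E = E° − (0.0592/2) log Q = 0.28 − (0.0592/2)(0.522) = 0.265 V.

0.26 V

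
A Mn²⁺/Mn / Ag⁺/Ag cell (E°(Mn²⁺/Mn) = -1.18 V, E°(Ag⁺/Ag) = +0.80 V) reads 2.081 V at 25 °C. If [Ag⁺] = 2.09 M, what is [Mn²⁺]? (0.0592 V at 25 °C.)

From the Nernst equation, log Q = n(E° − E)/0.0592 = 2(1.98 − 2.081)/0.0592 = -3.412, so Q = 3.87 × 10^-4.
With Q = [Mn²⁺]/[Ag⁺]^2 and the known concentrations, [Mn²⁺] in the numerator gives [Mn²⁺] = 0.0017 M.

0.0017 M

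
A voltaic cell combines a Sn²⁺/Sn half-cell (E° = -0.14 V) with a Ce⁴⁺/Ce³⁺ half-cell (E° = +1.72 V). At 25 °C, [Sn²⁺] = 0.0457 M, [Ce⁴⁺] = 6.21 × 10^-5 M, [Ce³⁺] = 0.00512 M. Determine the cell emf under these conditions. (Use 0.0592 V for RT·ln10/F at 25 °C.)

1.79 V

The Ce⁴⁺/Ce³⁺ couple has the higher reduction potential and acts as the cathode, so E°_cell = +1.72 − (-0.14) = 1.86 V.
Balancing electrons gives n = 2; the reaction quotient is Q = [Sn²⁺]·[Ce³⁺]^2/[Ce⁴⁺]^2 = 311.
At 25 °C, E = E° − (0.0592/n) log Q = 1.86 − (0.0592/2)(2.492) = 1.860 − 0.074 = 1.786 V.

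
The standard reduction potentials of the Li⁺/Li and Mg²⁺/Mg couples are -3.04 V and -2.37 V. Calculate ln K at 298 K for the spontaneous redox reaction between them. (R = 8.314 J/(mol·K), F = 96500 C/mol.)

E°_cell = -2.37 − (-3.04) = 0.67 V, with n = 2 electrons transferred.
At equilibrium E = 0, so the Nernst equation gives ln K = nFE°/RT = (2)(96500)(0.67)/((8.314)(298)) = 52.19.

ln K = 52.2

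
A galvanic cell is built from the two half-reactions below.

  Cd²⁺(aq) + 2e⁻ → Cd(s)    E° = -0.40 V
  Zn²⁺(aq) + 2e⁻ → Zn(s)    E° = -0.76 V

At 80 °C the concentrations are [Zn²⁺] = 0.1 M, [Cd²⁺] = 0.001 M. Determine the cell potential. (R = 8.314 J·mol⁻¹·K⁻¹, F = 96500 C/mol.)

The Cd²⁺/Cd couple has the higher reduction potential and acts as the cathode, so E°_cell = -0.40 − (-0.76) = 0.36 V.
Balancing electrons gives n = 2; the reaction quotient is Q = [Zn²⁺]/[Cd²⁺] = 100.
E = E° − (RT/nF) ln Q = 0.36 − (8.314×353)/(2×96500) × (4.605) = 0.360 − 0.070 = 0.290 V.

0.290 V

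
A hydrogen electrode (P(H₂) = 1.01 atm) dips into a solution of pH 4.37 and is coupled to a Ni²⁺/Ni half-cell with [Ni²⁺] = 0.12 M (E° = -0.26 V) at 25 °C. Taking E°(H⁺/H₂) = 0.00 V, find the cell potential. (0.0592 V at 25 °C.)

0.028 V

The hydrogen couple is the cathode, so E°_cell = 0.26 V; n = 2.
[H⁺] = 10^(−4.37) = 4.3 × 10^-5 M, and Q = [Ni²⁺]·P(H₂) / [H⁺]^2 = 6.66 × 10^7.
E = E° − (0.0592/2) log Q = 0.26 − (0.0592/2)(7.824) = 0.028 V.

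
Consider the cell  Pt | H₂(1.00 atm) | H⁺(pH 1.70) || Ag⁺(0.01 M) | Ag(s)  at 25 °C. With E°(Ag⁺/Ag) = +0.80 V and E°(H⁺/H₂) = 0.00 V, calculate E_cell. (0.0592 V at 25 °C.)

0.78 V

The Ag⁺/Ag couple is the cathode, so E°_cell = 0.80 V; n = 2.
[H⁺] = 10^(−1.70) = 0.020 M, and Q = [H⁺]^2 / ([Ag⁺]^2·P(H₂)) = 3.98.
E = E° − (0.0592/2) log Q = 0.80 − (0.0592/2)(0.600) = 0.782 V.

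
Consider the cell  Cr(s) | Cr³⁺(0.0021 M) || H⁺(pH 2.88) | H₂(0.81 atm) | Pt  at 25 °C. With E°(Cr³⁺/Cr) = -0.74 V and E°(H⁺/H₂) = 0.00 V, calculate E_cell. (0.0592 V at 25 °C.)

The hydrogen couple is the cathode, so E°_cell = 0.74 V; n = 6.
[H⁺] = 10^(−2.88) = 0.0013 M, and Q = [Cr³⁺]^2·P(H₂)^3 / [H⁺]^6 = 4.47 × 10^11.
E = E° − (0.0592/6) log Q = 0.74 − (0.0592/6)(11.650) = 0.625 V.

0.63 V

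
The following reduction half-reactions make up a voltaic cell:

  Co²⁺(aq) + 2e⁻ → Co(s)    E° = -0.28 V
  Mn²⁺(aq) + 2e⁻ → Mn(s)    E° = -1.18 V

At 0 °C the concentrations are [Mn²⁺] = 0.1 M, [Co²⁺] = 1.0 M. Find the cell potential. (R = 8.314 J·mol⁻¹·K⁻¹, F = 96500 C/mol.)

0.927 V

The Co²⁺/Co couple has the higher reduction potential and acts as the cathode, so E°_cell = -0.28 − (-1.18) = 0.90 V.
Balancing electrons gives n = 2; the reaction quotient is Q = [Mn²⁺]/[Co²⁺] = 0.100.
E = E° − (RT/nF) ln Q = 0.90 − (8.314×273)/(2×96500) × (-2.303) = 0.900 + 0.027 = 0.927 V.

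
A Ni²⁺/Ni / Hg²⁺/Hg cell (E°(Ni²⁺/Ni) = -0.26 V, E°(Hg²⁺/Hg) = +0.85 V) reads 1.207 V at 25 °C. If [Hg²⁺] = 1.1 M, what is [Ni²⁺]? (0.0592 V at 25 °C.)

5.8 × 10^-4 M

From the Nernst equation, log Q = n(E° − E)/0.0592 = 2(1.11 − 1.207)/0.0592 = -3.277, so Q = 5.28 × 10^-4.
With Q = [Ni²⁺]/[Hg²⁺] and the known concentrations, [Ni²⁺] in the numerator gives [Ni²⁺] = 5.8 × 10^-4 M.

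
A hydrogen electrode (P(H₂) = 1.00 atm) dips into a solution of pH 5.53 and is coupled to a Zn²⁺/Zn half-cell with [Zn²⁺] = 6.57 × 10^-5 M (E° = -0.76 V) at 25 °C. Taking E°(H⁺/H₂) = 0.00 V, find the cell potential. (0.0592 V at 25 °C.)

The hydrogen couple is the cathode, so E°_cell = 0.76 V; n = 2.
[H⁺] = 10^(−5.53) = 3 × 10^-6 M, and Q = [Zn²⁺]·P(H₂) / [H⁺]^2 = 7.54 × 10^6.
E = E° − (0.0592/2) log Q = 0.76 − (0.0592/2)(6.878) = 0.556 V.

0.56 V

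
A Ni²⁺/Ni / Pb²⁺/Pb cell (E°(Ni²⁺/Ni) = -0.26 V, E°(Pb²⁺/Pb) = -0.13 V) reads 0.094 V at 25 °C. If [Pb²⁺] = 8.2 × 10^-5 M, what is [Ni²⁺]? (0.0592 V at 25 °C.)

From the Nernst equation, log Q = n(E° − E)/0.0592 = 2(0.13 − 0.094)/0.0592 = 1.216, so Q = 16.5.
With Q = [Ni²⁺]/[Pb²⁺] and the known concentrations, [Ni²⁺] in the numerator gives [Ni²⁺] = 0.0013 M.

0.0013 M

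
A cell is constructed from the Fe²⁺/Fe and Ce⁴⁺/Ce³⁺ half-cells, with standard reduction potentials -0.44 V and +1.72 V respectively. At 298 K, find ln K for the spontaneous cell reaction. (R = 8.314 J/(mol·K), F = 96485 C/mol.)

ln K = 168.2

E°_cell = +1.72 − (-0.44) = 2.16 V, with n = 2 electrons transferred.
At equilibrium E = 0, so the Nernst equation gives ln K = nFE°/RT = (2)(96485)(2.16)/((8.314)(298)) = 168.24.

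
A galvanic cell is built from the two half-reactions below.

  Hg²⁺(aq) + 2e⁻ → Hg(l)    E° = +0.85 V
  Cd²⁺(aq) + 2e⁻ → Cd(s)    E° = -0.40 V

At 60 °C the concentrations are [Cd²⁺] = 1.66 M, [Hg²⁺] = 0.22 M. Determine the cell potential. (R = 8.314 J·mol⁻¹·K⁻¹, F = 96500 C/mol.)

1.22 V

The Hg²⁺/Hg couple has the higher reduction potential and acts as the cathode, so E°_cell = +0.85 − (-0.40) = 1.25 V.
Balancing electrons gives n = 2; the reaction quotient is Q = [Cd²⁺]/[Hg²⁺] = 7.55.
E = E° − (RT/nF) ln Q = 1.25 − (8.314×333)/(2×96500) × (2.021) = 1.250 − 0.029 = 1.221 V.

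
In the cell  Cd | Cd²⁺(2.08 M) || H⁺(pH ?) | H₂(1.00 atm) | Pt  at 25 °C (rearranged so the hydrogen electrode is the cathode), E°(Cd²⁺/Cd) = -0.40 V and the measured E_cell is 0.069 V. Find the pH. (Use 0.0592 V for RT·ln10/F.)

pH = 5.43

E°_cell = 0.40 V and n = 2.
log Q = n(E° − E)/0.0592 = 2×(0.40 − 0.069)/0.0592 = 11.182.
With Q = [Cd²⁺]·P(H₂) / [H⁺]^2, solving for [H⁺] gives log[H⁺] = -5.432, so pH = 5.43.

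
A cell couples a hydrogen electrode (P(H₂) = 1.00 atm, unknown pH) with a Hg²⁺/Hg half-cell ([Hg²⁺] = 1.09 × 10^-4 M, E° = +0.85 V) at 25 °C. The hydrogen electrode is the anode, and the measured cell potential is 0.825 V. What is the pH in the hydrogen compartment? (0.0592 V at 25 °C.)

E°_cell = 0.85 V and n = 2.
log Q = n(E° − E)/0.0592 = 2×(0.85 − 0.825)/0.0592 = 0.845.
With Q = [H⁺]^2 / ([Hg²⁺]·P(H₂)), solving for [H⁺] gives log[H⁺] = -1.559, so pH = 1.56.

pH = 1.56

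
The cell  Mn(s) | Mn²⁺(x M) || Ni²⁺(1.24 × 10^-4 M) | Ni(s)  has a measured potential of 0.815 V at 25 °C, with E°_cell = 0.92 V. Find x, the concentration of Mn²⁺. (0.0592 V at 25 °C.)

From the Nernst equation, log Q = n(E° − E)/0.0592 = 2(0.92 − 0.815)/0.0592 = 3.547, so Q = 3530.
With Q = [Mn²⁺]/[Ni²⁺] and the known concentrations, [Mn²⁺] in the numerator gives [Mn²⁺] = 0.44 M.

0.44 M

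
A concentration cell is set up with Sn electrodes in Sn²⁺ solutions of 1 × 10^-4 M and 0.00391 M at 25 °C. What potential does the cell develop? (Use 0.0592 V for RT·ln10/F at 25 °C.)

0.047 V

Both half-cells are Sn²⁺/Sn, so E°_cell = 0. The concentrated side is the cathode; the cell reaction moves Sn²⁺ from high to low concentration with n = 2.
Q = [Sn²⁺]_dilute/[Sn²⁺]_conc = 1 × 10^-4/0.00391 = 0.0256.
E = 0 − (0.0592/2) log Q = −(0.0592/2)(-1.592) = 0.0471 V.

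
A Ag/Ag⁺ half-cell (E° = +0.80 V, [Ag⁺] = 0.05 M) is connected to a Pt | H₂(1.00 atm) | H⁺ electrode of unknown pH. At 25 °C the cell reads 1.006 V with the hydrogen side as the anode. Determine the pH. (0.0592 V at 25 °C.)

E°_cell = 0.80 V and n = 2.
log Q = n(E° − E)/0.0592 = 2×(0.80 − 1.006)/0.0592 = -6.959.
With Q = [H⁺]^2 / ([Ag⁺]^2·P(H₂)), solving for [H⁺] gives log[H⁺] = -4.781, so pH = 4.78.

pH = 4.78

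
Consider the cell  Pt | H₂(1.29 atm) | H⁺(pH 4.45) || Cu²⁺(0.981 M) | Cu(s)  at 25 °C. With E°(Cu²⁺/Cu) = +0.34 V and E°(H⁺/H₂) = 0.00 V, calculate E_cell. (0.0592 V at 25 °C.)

0.61 V

The Cu²⁺/Cu couple is the cathode, so E°_cell = 0.34 V; n = 2.
[H⁺] = 10^(−4.45) = 3.5 × 10^-5 M, and Q = [H⁺]^2 / ([Cu²⁺]·P(H₂)) = 9.95 × 10^-10.
E = E° − (0.0592/2) log Q = 0.34 − (0.0592/2)(-9.002) = 0.606 V.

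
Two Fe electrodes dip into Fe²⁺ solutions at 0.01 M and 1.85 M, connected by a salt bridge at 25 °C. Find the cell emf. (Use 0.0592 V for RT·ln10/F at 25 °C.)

0.067 V

Both half-cells are Fe²⁺/Fe, so E°_cell = 0. The concentrated side is the cathode; the cell reaction moves Fe²⁺ from high to low concentration with n = 2.
Q = [Fe²⁺]_dilute/[Fe²⁺]_conc = 0.01/1.85 = 0.00541.
E = 0 − (0.0592/2) log Q = −(0.0592/2)(-2.267) = 0.0671 V.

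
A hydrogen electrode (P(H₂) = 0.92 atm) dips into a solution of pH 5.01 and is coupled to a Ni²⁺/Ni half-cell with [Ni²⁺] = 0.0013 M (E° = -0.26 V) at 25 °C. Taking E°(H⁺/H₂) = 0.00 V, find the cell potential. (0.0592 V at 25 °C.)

The hydrogen couple is the cathode, so E°_cell = 0.26 V; n = 2.
[H⁺] = 10^(−5.01) = 9.8 × 10^-6 M, and Q = [Ni²⁺]·P(H₂) / [H⁺]^2 = 1.25 × 10^7.
E = E° − (0.0592/2) log Q = 0.26 − (0.0592/2)(7.098) = 0.050 V.

0.050 V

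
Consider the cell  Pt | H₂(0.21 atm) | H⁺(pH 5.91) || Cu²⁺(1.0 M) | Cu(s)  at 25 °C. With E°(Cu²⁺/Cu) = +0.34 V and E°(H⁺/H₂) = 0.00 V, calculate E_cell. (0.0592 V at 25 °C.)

0.67 V

The Cu²⁺/Cu couple is the cathode, so E°_cell = 0.34 V; n = 2.
[H⁺] = 10^(−5.91) = 1.2 × 10^-6 M, and Q = [H⁺]^2 / ([Cu²⁺]·P(H₂)) = 7.21 × 10^-12.
E = E° − (0.0592/2) log Q = 0.34 − (0.0592/2)(-11.142) = 0.670 V.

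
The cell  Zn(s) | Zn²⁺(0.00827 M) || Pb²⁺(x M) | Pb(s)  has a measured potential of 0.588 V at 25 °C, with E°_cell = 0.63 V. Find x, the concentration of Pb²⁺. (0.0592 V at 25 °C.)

3.2 × 10^-4 M

From the Nernst equation, log Q = n(E° − E)/0.0592 = 2(0.63 − 0.588)/0.0592 = 1.419, so Q = 26.2.
With Q = [Zn²⁺]/[Pb²⁺] and the known concentrations, [Pb²⁺] in the denominator gives [Pb²⁺] = 3.2 × 10^-4 M.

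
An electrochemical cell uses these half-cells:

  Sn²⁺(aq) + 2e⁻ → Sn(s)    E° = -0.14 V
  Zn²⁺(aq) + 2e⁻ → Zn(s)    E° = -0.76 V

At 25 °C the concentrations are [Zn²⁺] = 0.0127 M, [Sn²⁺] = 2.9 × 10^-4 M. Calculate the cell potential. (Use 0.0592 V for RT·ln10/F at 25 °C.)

The Sn²⁺/Sn couple has the higher reduction potential and acts as the cathode, so E°_cell = -0.14 − (-0.76) = 0.62 V.
Balancing electrons gives n = 2; the reaction quotient is Q = [Zn²⁺]/[Sn²⁺] = 43.8.
At 25 °C, E = E° − (0.0592/n) log Q = 0.62 − (0.0592/2)(1.641) = 0.620 − 0.049 = 0.571 V.

0.571 V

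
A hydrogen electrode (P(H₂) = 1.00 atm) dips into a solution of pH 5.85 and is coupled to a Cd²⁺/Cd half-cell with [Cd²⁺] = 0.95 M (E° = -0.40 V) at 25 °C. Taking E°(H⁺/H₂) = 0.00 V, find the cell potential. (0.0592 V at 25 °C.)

The hydrogen couple is the cathode, so E°_cell = 0.40 V; n = 2.
[H⁺] = 10^(−5.85) = 1.4 × 10^-6 M, and Q = [Cd²⁺]·P(H₂) / [H⁺]^2 = 4.76 × 10^11.
E = E° − (0.0592/2) log Q = 0.40 − (0.0592/2)(11.678) = 0.054 V.

0.054 V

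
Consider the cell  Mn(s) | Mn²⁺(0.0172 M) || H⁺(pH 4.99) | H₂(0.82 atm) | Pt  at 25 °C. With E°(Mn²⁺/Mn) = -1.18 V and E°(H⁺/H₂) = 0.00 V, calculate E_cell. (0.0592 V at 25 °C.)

The hydrogen couple is the cathode, so E°_cell = 1.18 V; n = 2.
[H⁺] = 10^(−4.99) = 1 × 10^-5 M, and Q = [Mn²⁺]·P(H₂) / [H⁺]^2 = 1.35 × 10^8.
E = E° − (0.0592/2) log Q = 1.18 − (0.0592/2)(8.129) = 0.939 V.

0.94 V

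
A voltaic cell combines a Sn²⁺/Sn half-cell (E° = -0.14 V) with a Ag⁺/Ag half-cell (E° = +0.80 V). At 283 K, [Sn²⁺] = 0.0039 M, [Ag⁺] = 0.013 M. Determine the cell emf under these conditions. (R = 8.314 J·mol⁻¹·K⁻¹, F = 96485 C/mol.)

0.902 V

The Ag⁺/Ag couple has the higher reduction potential and acts as the cathode, so E°_cell = +0.80 − (-0.14) = 0.94 V.
Balancing electrons gives n = 2; the reaction quotient is Q = [Sn²⁺]/[Ag⁺]^2 = 23.1.
E = E° − (RT/nF) ln Q = 0.94 − (8.314×283)/(2×96485) × (3.139) = 0.940 − 0.038 = 0.902 V.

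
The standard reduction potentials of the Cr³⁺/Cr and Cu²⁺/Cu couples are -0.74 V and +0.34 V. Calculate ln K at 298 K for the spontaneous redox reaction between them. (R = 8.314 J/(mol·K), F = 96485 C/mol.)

ln K = 252.4

E°_cell = +0.34 − (-0.74) = 1.08 V, with n = 6 electrons transferred.
At equilibrium E = 0, so the Nernst equation gives ln K = nFE°/RT = (6)(96485)(1.08)/((8.314)(298)) = 252.35.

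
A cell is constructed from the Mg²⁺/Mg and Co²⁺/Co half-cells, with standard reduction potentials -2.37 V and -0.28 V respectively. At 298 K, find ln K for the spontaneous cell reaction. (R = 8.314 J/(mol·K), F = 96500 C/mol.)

E°_cell = -0.28 − (-2.37) = 2.09 V, with n = 2 electrons transferred.
At equilibrium E = 0, so the Nernst equation gives ln K = nFE°/RT = (2)(96500)(2.09)/((8.314)(298)) = 162.81.

ln K = 162.8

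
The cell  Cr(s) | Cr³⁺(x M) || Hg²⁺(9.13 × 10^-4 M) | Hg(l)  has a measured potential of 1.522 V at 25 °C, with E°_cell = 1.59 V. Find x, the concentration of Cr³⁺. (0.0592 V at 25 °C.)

From the Nernst equation, log Q = n(E° − E)/0.0592 = 6(1.59 − 1.522)/0.0592 = 6.892, so Q = 7.8 × 10^6.
With Q = [Cr³⁺]^2/[Hg²⁺]^3 and the known concentrations, [Cr³⁺]^2 in the numerator gives [Cr³⁺] = 0.077 M.

0.077 M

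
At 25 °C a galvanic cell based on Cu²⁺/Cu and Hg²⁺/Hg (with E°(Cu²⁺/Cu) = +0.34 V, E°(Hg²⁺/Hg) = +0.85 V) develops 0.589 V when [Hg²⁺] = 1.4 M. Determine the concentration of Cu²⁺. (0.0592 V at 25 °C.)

From the Nernst equation, log Q = n(E° − E)/0.0592 = 2(0.51 − 0.589)/0.0592 = -2.669, so Q = 0.00214.
With Q = [Cu²⁺]/[Hg²⁺] and the known concentrations, [Cu²⁺] in the numerator gives [Cu²⁺] = 0.003 M.

0.003 M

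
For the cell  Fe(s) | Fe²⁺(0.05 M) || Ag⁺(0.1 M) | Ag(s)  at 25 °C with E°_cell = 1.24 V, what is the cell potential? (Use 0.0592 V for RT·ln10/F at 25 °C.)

Balancing electrons gives n = 2; the reaction quotient is Q = [Fe²⁺]/[Ag⁺]^2 = 5.00.
At 25 °C, E = E° − (0.0592/n) log Q = 1.24 − (0.0592/2)(0.699) = 1.240 − 0.021 = 1.219 V.

1.22 V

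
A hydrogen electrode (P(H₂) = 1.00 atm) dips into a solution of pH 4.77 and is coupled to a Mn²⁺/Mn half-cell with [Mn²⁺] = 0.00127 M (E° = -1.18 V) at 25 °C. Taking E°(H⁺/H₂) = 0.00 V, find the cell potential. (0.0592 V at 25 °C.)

0.98 V

The hydrogen couple is the cathode, so E°_cell = 1.18 V; n = 2.
[H⁺] = 10^(−4.77) = 1.7 × 10^-5 M, and Q = [Mn²⁺]·P(H₂) / [H⁺]^2 = 4.4 × 10^6.
E = E° − (0.0592/2) log Q = 1.18 − (0.0592/2)(6.644) = 0.983 V.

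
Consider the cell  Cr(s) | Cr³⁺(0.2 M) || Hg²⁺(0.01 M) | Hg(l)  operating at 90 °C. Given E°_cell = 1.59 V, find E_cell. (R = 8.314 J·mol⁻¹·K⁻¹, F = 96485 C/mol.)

1.53 V

Balancing electrons gives n = 6; the reaction quotient is Q = [Cr³⁺]^2/[Hg²⁺]^3 = 4 × 10^4.
E = E° − (RT/nF) ln Q = 1.59 − (8.314×363)/(6×96485) × (10.597) = 1.590 − 0.055 = 1.535 V.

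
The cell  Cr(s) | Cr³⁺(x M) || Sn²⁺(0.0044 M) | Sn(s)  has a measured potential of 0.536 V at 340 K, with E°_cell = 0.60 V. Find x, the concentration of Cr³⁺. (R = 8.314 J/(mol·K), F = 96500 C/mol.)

0.21 M

From the Nernst equation, ln Q = nF(E° − E)/RT = 6×96500×(0.60 − 0.536)/(8.314×340) = 13.109, so Q = 4.93 × 10^5.
With Q = [Cr³⁺]^2/[Sn²⁺]^3 and the known concentrations, [Cr³⁺]^2 in the numerator gives [Cr³⁺] = 0.21 M.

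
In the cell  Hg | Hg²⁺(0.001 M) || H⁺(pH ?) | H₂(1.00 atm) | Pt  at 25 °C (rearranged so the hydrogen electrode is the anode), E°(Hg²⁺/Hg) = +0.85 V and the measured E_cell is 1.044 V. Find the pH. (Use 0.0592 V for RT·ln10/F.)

pH = 4.78

E°_cell = 0.85 V and n = 2.
log Q = n(E° − E)/0.0592 = 2×(0.85 − 1.044)/0.0592 = -6.554.
With Q = [H⁺]^2 / ([Hg²⁺]·P(H₂)), solving for [H⁺] gives log[H⁺] = -4.777, so pH = 4.78.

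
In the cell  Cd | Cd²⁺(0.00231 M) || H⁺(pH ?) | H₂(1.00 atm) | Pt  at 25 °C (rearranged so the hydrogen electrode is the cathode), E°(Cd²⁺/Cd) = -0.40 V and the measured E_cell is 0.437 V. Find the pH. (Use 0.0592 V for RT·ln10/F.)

E°_cell = 0.40 V and n = 2.
log Q = n(E° − E)/0.0592 = 2×(0.40 − 0.437)/0.0592 = -1.250.
With Q = [Cd²⁺]·P(H₂) / [H⁺]^2, solving for [H⁺] gives log[H⁺] = -0.693, so pH = 0.69.

pH = 0.69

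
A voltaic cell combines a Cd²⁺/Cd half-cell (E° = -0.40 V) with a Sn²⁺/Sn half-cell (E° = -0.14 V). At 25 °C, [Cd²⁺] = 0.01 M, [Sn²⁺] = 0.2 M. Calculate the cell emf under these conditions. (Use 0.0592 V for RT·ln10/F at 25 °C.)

The Sn²⁺/Sn couple has the higher reduction potential and acts as the cathode, so E°_cell = -0.14 − (-0.40) = 0.26 V.
Balancing electrons gives n = 2; the reaction quotient is Q = [Cd²⁺]/[Sn²⁺] = 0.0500.
At 25 °C, E = E° − (0.0592/n) log Q = 0.26 − (0.0592/2)(-1.301) = 0.260 + 0.039 = 0.299 V.

0.299 V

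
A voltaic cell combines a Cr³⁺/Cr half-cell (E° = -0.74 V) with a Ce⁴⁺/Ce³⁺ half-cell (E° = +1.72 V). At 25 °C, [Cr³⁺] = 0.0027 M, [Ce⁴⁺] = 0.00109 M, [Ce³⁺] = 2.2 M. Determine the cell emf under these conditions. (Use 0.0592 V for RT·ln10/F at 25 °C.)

The Ce⁴⁺/Ce³⁺ couple has the higher reduction potential and acts as the cathode, so E°_cell = +1.72 − (-0.74) = 2.46 V.
Balancing electrons gives n = 3; the reaction quotient is Q = [Cr³⁺]·[Ce³⁺]^3/[Ce⁴⁺]^3 = 2.22 × 10^7.
At 25 °C, E = E° − (0.0592/n) log Q = 2.46 − (0.0592/3)(7.346) = 2.460 − 0.145 = 2.315 V.

2.32 V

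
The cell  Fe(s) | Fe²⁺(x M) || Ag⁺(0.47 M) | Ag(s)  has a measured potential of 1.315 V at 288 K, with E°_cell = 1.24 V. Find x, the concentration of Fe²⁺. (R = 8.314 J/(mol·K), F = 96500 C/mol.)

5.2 × 10^-4 M

From the Nernst equation, ln Q = nF(E° − E)/RT = 2×96500×(1.24 − 1.315)/(8.314×288) = -6.045, so Q = 0.00237.
With Q = [Fe²⁺]/[Ag⁺]^2 and the known concentrations, [Fe²⁺] in the numerator gives [Fe²⁺] = 5.2 × 10^-4 M.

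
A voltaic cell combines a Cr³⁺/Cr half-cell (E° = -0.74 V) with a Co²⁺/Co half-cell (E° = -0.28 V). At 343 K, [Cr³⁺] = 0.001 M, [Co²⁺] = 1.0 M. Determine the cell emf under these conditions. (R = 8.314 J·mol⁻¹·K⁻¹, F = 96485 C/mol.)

0.528 V

The Co²⁺/Co couple has the higher reduction potential and acts as the cathode, so E°_cell = -0.28 − (-0.74) = 0.46 V.
Balancing electrons gives n = 6; the reaction quotient is Q = [Cr³⁺]^2/[Co²⁺]^3 = 1 × 10^-6.
E = E° − (RT/nF) ln Q = 0.46 − (8.314×343)/(6×96485) × (-13.816) = 0.460 + 0.068 = 0.528 V.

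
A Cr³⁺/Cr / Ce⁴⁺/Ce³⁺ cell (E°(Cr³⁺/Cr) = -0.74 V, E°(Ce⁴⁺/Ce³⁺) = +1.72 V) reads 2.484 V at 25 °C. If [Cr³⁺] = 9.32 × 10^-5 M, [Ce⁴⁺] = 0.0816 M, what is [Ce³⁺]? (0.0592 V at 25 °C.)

From the Nernst equation, log Q = n(E° − E)/0.0592 = 3(2.46 − 2.484)/0.0592 = -1.216, so Q = 0.0608.
With Q = [Cr³⁺]·[Ce³⁺]^3/[Ce⁴⁺]^3 and the known concentrations, [Ce³⁺]^3 in the numerator gives [Ce³⁺] = 0.71 M.

0.71 M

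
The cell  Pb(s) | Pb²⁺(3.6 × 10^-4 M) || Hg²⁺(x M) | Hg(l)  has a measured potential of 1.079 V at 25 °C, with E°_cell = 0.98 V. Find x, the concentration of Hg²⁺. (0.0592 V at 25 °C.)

From the Nernst equation, log Q = n(E° − E)/0.0592 = 2(0.98 − 1.079)/0.0592 = -3.345, so Q = 4.52 × 10^-4.
With Q = [Pb²⁺]/[Hg²⁺] and the known concentrations, [Hg²⁺] in the denominator gives [Hg²⁺] = 0.8 M.

0.8 M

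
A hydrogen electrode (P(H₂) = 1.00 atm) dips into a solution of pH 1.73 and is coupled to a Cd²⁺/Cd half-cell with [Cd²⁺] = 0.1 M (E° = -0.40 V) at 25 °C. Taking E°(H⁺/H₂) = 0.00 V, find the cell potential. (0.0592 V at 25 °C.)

0.33 V

The hydrogen couple is the cathode, so E°_cell = 0.40 V; n = 2.
[H⁺] = 10^(−1.73) = 0.019 M, and Q = [Cd²⁺]·P(H₂) / [H⁺]^2 = 288.
E = E° − (0.0592/2) log Q = 0.40 − (0.0592/2)(2.460) = 0.327 V.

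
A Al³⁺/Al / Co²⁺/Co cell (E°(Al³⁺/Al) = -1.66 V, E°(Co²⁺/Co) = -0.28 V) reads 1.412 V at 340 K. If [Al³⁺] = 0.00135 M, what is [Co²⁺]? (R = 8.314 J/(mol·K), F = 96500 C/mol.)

0.11 M

From the Nernst equation, ln Q = nF(E° − E)/RT = 6×96500×(1.38 − 1.412)/(8.314×340) = -6.555, so Q = 0.00142.
With Q = [Al³⁺]^2/[Co²⁺]^3 and the known concentrations, [Co²⁺]^3 in the denominator gives [Co²⁺] = 0.11 M.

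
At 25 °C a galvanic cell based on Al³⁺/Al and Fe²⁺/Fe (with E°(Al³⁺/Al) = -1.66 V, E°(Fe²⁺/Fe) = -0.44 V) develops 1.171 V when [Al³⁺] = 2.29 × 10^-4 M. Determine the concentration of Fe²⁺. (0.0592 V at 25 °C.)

8.3 × 10^-5 M

From the Nernst equation, log Q = n(E° − E)/0.0592 = 6(1.22 − 1.171)/0.0592 = 4.966, so Q = 9.25 × 10^4.
With Q = [Al³⁺]^2/[Fe²⁺]^3 and the known concentrations, [Fe²⁺]^3 in the denominator gives [Fe²⁺] = 8.3 × 10^-5 M.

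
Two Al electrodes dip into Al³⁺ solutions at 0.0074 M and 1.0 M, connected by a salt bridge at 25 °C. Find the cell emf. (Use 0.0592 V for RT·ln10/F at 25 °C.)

0.042 V

Both half-cells are Al³⁺/Al, so E°_cell = 0. The concentrated side is the cathode; the cell reaction moves Al³⁺ from high to low concentration with n = 3.
Q = [Al³⁺]_dilute/[Al³⁺]_conc = 0.0074/1.0 = 0.00740.
E = 0 − (0.0592/3) log Q = −(0.0592/3)(-2.131) = 0.0421 V.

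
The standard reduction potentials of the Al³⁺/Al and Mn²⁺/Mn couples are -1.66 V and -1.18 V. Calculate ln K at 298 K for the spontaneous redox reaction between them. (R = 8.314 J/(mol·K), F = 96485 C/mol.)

E°_cell = -1.18 − (-1.66) = 0.48 V, with n = 6 electrons transferred.
At equilibrium E = 0, so the Nernst equation gives ln K = nFE°/RT = (6)(96485)(0.48)/((8.314)(298)) = 112.16.

ln K = 112.2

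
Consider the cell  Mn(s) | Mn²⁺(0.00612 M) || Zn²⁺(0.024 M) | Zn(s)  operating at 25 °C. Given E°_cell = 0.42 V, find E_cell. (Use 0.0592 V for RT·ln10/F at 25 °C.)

Balancing electrons gives n = 2; the reaction quotient is Q = [Mn²⁺]/[Zn²⁺] = 0.255.
At 25 °C, E = E° − (0.0592/n) log Q = 0.42 − (0.0592/2)(-0.593) = 0.420 + 0.018 = 0.438 V.

0.438 V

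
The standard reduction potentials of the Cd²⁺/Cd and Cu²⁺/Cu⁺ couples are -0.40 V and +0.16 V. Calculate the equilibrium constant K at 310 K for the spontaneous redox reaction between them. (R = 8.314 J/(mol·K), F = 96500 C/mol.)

E°_cell = +0.16 − (-0.40) = 0.56 V, with n = 2 electrons transferred.
At equilibrium E = 0, so the Nernst equation gives ln K = nFE°/RT = (2)(96500)(0.56)/((8.314)(310)) = 41.93.
K = e^41.93 = 1.6 × 10^18.

1.6 × 10^18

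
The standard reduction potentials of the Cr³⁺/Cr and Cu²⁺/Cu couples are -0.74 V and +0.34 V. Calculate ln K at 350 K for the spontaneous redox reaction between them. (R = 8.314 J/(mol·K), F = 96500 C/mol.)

E°_cell = +0.34 − (-0.74) = 1.08 V, with n = 6 electrons transferred.
At equilibrium E = 0, so the Nernst equation gives ln K = nFE°/RT = (6)(96500)(1.08)/((8.314)(350)) = 214.89.

ln K = 214.9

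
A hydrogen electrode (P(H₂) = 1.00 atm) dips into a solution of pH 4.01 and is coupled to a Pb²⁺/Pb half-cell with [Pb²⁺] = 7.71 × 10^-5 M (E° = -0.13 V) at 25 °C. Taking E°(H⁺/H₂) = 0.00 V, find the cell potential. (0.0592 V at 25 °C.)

The hydrogen couple is the cathode, so E°_cell = 0.13 V; n = 2.
[H⁺] = 10^(−4.01) = 9.8 × 10^-5 M, and Q = [Pb²⁺]·P(H₂) / [H⁺]^2 = 8070.
E = E° − (0.0592/2) log Q = 0.13 − (0.0592/2)(3.907) = 0.014 V.

0.014 V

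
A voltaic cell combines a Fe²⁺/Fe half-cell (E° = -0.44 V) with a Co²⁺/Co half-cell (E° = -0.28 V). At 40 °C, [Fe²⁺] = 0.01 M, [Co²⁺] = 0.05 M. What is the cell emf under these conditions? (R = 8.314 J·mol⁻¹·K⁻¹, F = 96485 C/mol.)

0.182 V

The Co²⁺/Co couple has the higher reduction potential and acts as the cathode, so E°_cell = -0.28 − (-0.44) = 0.16 V.
Balancing electrons gives n = 2; the reaction quotient is Q = [Fe²⁺]/[Co²⁺] = 0.200.
E = E° − (RT/nF) ln Q = 0.16 − (8.314×313)/(2×96485) × (-1.609) = 0.160 + 0.022 = 0.182 V.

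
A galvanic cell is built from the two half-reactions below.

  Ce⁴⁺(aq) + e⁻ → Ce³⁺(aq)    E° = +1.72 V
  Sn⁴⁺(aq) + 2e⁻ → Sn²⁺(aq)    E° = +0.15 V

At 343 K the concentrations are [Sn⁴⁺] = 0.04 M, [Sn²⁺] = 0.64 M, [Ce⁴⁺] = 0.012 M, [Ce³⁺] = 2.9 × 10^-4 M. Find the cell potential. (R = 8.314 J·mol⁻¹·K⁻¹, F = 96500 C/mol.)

1.72 V

The Ce⁴⁺/Ce³⁺ couple has the higher reduction potential and acts as the cathode, so E°_cell = +1.72 − (+0.15) = 1.57 V.
Balancing electrons gives n = 2; the reaction quotient is Q = [Sn⁴⁺]·[Ce³⁺]^2/([Sn²⁺]·[Ce⁴⁺]^2) = 3.65 × 10^-5.
E = E° − (RT/nF) ln Q = 1.57 − (8.314×343)/(2×96500) × (-10.218) = 1.570 + 0.151 = 1.721 V.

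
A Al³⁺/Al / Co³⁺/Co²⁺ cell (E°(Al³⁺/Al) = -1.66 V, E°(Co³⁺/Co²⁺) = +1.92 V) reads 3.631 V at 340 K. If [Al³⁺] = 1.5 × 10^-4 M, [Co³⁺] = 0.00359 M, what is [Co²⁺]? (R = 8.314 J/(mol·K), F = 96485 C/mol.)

From the Nernst equation, ln Q = nF(E° − E)/RT = 3×96485×(3.58 − 3.631)/(8.314×340) = -5.222, so Q = 0.00539.
With Q = [Al³⁺]·[Co²⁺]^3/[Co³⁺]^3 and the known concentrations, [Co²⁺]^3 in the numerator gives [Co²⁺] = 0.012 M.

0.012 M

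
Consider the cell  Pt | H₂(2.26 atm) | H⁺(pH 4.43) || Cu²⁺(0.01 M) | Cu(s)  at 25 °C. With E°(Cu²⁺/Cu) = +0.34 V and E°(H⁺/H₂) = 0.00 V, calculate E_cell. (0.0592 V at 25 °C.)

The Cu²⁺/Cu couple is the cathode, so E°_cell = 0.34 V; n = 2.
[H⁺] = 10^(−4.43) = 3.7 × 10^-5 M, and Q = [H⁺]^2 / ([Cu²⁺]·P(H₂)) = 6.11 × 10^-8.
E = E° − (0.0592/2) log Q = 0.34 − (0.0592/2)(-7.214) = 0.554 V.

0.55 V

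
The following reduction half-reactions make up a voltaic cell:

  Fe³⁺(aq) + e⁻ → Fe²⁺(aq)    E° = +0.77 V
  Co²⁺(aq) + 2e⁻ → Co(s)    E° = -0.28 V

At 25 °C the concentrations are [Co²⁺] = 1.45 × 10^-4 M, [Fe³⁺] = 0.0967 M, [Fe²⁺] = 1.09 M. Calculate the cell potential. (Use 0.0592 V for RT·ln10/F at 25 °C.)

The Fe³⁺/Fe²⁺ couple has the higher reduction potential and acts as the cathode, so E°_cell = +0.77 − (-0.28) = 1.05 V.
Balancing electrons gives n = 2; the reaction quotient is Q = [Co²⁺]·[Fe²⁺]^2/[Fe³⁺]^2 = 0.0184.
At 25 °C, E = E° − (0.0592/n) log Q = 1.05 − (0.0592/2)(-1.735) = 1.050 + 0.051 = 1.101 V.

1.10 V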